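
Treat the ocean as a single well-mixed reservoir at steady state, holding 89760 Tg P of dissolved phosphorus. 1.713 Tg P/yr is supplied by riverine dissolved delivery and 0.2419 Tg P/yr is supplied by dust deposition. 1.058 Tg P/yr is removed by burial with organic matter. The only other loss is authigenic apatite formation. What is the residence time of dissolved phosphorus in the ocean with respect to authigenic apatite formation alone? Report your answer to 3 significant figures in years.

100000 yr

At steady state ΣF_in = ΣF_out.
ΣF_in = 1.713 + 0.2419 = 1.9549 Tg P/yr.
Authigenic apatite formation flux = ΣF_in − (1.058) = 1.9549 − 1.058 = 0.8969 Tg P/yr.
τ = M / F = 89760 / 0.8969 = 100100 yr.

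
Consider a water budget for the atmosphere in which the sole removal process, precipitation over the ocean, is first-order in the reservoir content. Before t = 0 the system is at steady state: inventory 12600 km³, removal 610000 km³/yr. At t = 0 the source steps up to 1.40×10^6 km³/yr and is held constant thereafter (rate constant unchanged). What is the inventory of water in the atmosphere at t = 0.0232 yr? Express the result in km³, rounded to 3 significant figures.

23600 km³

The sink rate constant is k = F₀/M₀ = 610000/12600 = 48.41 yr⁻¹.
Solving dM/dt = F₁ − kM with M(0) = M₀ gives M(t) = F₁/k + (M₀ − F₁/k)·e^(−kt).
F₁/k = 1.40×10^6/48.41 = 28918 km³; kt = 48.41 × 0.0232 = 1.123, e^(−kt) = 0.3252.
M(0.0232) = 28918 + (12600 − 28918) × 0.3252 = 28918 − 5307 = 23611 km³.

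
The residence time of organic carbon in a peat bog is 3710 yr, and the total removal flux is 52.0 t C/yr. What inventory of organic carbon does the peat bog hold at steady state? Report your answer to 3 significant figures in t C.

193000 t C

τ = M/F ⇒ M = τ × F = 3710 × 52.0 = 192900 t C.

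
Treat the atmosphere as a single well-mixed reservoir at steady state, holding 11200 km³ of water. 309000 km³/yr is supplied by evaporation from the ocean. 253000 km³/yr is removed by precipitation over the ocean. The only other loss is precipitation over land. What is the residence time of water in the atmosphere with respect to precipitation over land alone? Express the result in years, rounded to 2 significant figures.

At steady state ΣF_in = ΣF_out.
ΣF_in = 309000 km³/yr.
Precipitation over land flux = ΣF_in − (253000) = 309000 − 253000 = 56000 km³/yr.
τ = M / F = 11200 / 56000 = 0.2000 yr.

0.20 yr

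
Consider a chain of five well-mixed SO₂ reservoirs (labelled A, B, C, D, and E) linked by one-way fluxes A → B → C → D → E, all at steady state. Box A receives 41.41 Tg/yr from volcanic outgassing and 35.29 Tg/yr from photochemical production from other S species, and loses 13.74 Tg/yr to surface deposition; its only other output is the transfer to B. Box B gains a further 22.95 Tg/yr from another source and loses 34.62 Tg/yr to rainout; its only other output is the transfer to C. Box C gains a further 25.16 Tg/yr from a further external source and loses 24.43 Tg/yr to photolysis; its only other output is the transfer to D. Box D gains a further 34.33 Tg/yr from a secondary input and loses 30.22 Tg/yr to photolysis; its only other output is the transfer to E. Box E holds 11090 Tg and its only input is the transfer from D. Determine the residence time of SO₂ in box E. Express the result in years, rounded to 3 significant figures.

Box A: F(A→B) = (41.41 + 35.29) − 13.74 = 62.960 Tg/yr.
Box B: F(B→C) = (62.960 + 22.95) − 34.62 = 51.290 Tg/yr.
Box C: F(C→D) = (51.290 + 25.16) − 24.43 = 52.020 Tg/yr.
Box D: F(D→E) = (52.020 + 34.33) − 30.22 = 56.130 Tg/yr.
Box E throughput = its input = 56.130 Tg/yr; τ = 11090 / 56.130 = 197.6 yr.

198 yr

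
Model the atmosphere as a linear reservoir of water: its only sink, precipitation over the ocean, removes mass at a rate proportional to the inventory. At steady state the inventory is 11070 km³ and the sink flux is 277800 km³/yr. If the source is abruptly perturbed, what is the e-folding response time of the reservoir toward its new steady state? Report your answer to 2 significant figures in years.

For a linear reservoir the response time equals the residence time τ = M/F.
τ = 11070 / 277800 = 0.03985 yr.

0.040 yr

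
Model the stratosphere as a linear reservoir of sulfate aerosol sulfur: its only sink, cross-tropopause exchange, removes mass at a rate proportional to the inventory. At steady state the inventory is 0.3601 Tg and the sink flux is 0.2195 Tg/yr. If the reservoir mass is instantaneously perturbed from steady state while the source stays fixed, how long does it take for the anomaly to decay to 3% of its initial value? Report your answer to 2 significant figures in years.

For a linear reservoir the anomaly decays as exp(−t/τ) with τ = M/F = 0.3601/0.2195 = 1.641 yr.
exp(−t/τ) = 0.03 ⇒ t = −τ ln(0.03) = 1.641 × 3.507 = 5.753 yr.

5.8 yr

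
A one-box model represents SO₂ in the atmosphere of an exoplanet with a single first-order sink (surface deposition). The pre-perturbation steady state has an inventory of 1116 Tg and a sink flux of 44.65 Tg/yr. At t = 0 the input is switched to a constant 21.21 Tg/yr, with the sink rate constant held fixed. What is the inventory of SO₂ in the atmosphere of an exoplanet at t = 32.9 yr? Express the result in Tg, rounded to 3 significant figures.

687 Tg

τ = M₀/F₀ = 1116/44.65 = 24.99 yr; rate constant k = 1/τ.
New steady state M_∞ = F₁/k = F₁·τ = 21.21 × 24.99 = 530.13 Tg.
M(t) = M_∞ + (M₀ − M_∞)·e^(−t/τ); t/τ = 32.9/24.99 = 1.316, so e^(−t/τ) = 0.2681.
M(t) = 530.13 + 585.9 × 0.2681 = 687.22 Tg.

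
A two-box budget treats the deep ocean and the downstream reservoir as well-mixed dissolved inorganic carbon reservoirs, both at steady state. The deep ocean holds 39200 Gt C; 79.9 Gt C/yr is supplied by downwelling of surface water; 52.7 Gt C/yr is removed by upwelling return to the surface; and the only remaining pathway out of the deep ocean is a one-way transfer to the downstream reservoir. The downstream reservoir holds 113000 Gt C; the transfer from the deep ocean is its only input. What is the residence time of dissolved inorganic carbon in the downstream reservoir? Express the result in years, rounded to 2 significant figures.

Balance the deep ocean: ΣF_in = 79.900 Gt C/yr.
Transfer to the downstream reservoir = ΣF_in − (52.7) = 27.200 Gt C/yr.
At steady state the output of the downstream reservoir equals its input, 27.200 Gt C/yr.
τ = M / F = 113000 / 27.200 = 4154 yr.

4200 yr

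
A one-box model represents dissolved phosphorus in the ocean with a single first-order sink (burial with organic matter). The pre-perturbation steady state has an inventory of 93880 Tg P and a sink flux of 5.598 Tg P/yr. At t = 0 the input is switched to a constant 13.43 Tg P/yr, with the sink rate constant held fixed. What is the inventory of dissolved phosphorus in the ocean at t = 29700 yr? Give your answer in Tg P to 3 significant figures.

τ = M₀/F₀ = 93880/5.598 = 16770 yr; rate constant k = 1/τ.
New steady state M_∞ = F₁/k = F₁·τ = 13.43 × 16770 = 225220 Tg P.
M(t) = M_∞ + (M₀ − M_∞)·e^(−t/τ); t/τ = 29700/16770 = 1.771, so e^(−t/τ) = 0.1702.
M(t) = 225220 − 131300 × 0.1702 = 202870 Tg P.

203000 Tg P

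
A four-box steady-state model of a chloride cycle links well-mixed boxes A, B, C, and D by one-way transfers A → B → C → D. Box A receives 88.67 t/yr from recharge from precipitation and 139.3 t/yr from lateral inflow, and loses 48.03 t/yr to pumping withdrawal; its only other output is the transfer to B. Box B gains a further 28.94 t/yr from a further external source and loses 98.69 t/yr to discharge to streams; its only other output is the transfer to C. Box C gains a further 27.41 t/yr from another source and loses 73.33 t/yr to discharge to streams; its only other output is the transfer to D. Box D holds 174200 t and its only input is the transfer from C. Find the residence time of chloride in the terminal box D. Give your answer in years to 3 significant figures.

2710 yr

Box A: F(A→B) = (88.67 + 139.3) − 48.03 = 179.94 t/yr.
Box B: F(B→C) = (179.94 + 28.94) − 98.69 = 110.19 t/yr.
Box C: F(C→D) = (110.19 + 27.41) − 73.33 = 64.270 t/yr.
Box D throughput = its input = 64.270 t/yr; τ = 174200 / 64.270 = 2710 yr.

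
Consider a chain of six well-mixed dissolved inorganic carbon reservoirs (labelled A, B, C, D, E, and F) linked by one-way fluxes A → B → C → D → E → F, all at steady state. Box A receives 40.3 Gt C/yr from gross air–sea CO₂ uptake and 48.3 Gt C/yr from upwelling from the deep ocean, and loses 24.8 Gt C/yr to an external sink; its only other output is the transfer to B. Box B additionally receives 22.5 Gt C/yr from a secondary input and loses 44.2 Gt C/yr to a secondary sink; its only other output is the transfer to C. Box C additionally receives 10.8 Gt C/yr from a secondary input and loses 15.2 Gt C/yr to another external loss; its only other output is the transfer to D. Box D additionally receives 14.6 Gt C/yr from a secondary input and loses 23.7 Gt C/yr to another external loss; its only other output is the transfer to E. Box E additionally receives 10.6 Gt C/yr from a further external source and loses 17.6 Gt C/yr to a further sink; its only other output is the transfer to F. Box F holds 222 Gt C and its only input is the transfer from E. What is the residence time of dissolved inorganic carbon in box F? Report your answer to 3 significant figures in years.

Box A: F(A→B) = (40.3 + 48.3) − 24.8 = 63.800 Gt C/yr.
Box B: F(B→C) = (63.800 + 22.5) − 44.2 = 42.100 Gt C/yr.
Box C: F(C→D) = (42.100 + 10.8) − 15.2 = 37.700 Gt C/yr.
Box D: F(D→E) = (37.700 + 14.6) − 23.7 = 28.600 Gt C/yr.
Box E: F(E→F) = (28.600 + 10.6) − 17.6 = 21.600 Gt C/yr.
Box F throughput = its input = 21.600 Gt C/yr; τ = 222 / 21.600 = 10.28 yr.

10.3 yr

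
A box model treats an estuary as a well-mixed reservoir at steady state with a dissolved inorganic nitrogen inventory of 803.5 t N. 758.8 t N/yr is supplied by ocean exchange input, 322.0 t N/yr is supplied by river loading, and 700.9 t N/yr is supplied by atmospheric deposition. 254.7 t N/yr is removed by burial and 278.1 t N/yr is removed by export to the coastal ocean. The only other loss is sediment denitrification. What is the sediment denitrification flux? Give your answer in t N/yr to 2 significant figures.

1200 t N/yr

At steady state ΣF_in = ΣF_out.
ΣF_in = 758.8 + 322.0 + 700.9 = 1781.7 t N/yr.
Sediment denitrification flux = ΣF_in − (254.7 + 278.1) = 1781.7 − 532.8 = 1249 t N/yr.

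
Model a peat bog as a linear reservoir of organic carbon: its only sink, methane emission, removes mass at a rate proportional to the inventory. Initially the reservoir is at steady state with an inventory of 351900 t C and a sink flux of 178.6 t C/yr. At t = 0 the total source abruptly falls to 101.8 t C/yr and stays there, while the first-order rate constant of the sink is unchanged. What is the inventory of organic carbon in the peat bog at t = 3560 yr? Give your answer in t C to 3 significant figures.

225000 t C

The sink rate constant is k = F₀/M₀ = 178.6/351900 = 0.0005075 yr⁻¹.
Solving dM/dt = F₁ − kM with M(0) = M₀ gives M(t) = F₁/k + (M₀ − F₁/k)·e^(−kt).
F₁/k = 101.8/0.0005075 = 200580 t C; kt = 0.0005075 × 3560 = 1.807, e^(−kt) = 0.1642.
M(3560) = 200580 + (351900 − 200580) × 0.1642 = 200580 + 24840 = 225420 t C.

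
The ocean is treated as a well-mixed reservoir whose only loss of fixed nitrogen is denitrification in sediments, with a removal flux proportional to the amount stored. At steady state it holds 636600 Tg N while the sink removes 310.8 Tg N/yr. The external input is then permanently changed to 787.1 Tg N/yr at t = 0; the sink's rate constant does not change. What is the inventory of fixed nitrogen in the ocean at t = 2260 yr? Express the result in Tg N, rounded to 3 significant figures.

The sink rate constant is k = F₀/M₀ = 310.8/636600 = 0.0004882 yr⁻¹.
Solving dM/dt = F₁ − kM with M(0) = M₀ gives M(t) = F₁/k + (M₀ − F₁/k)·e^(−kt).
F₁/k = 787.1/0.0004882 = 1.6122×10^6 Tg N; kt = 0.0004882 × 2260 = 1.103, e^(−kt) = 0.3317.
M(2260) = 1.6122×10^6 + (636600 − 1.6122×10^6) × 0.3317 = 1.6122×10^6 − 323700 = 1.2885×10^6 Tg N.

1.29×10^6 Tg N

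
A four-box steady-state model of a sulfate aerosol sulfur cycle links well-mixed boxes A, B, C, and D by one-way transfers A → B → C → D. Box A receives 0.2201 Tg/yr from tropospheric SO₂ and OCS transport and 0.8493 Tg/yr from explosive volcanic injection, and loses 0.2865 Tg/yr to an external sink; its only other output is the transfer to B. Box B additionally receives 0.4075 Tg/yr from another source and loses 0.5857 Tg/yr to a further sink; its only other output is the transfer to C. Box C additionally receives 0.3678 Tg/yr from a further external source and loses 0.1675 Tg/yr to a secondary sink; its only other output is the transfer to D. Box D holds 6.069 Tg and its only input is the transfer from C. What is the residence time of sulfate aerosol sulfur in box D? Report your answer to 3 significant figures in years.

7.54 yr

Box A: F(A→B) = (0.2201 + 0.8493) − 0.2865 = 0.78290 Tg/yr.
Box B: F(B→C) = (0.78290 + 0.4075) − 0.5857 = 0.60470 Tg/yr.
Box C: F(C→D) = (0.60470 + 0.3678) − 0.1675 = 0.80500 Tg/yr.
Box D throughput = its input = 0.80500 Tg/yr; τ = 6.069 / 0.80500 = 7.539 yr.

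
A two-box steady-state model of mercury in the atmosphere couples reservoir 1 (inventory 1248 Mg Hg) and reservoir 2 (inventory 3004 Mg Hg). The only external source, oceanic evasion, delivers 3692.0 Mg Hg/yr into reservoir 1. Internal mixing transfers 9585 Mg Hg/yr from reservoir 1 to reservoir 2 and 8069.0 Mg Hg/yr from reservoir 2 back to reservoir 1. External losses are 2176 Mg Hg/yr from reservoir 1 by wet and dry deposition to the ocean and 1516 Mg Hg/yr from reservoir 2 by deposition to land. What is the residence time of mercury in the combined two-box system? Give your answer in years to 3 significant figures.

For the system as a whole, the A↔B exchange is internal and contributes nothing to the throughput; only the external sinks remove mass.
M_total = 1248 + 3004 = 4252.0 Mg Hg.
ΣF_external_out = 2176 + 1516 = 3692.0 Mg Hg/yr.
τ = M_total / ΣF_ext = 4252.0 / 3692.0 = 1.152 yr.

1.15 yr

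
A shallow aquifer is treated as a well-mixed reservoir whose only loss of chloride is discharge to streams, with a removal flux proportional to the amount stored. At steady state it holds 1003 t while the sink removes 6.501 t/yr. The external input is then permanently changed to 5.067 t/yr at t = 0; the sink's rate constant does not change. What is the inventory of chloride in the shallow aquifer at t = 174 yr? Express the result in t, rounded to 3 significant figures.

The sink rate constant is k = F₀/M₀ = 6.501/1003 = 0.006482 yr⁻¹.
Solving dM/dt = F₁ − kM with M(0) = M₀ gives M(t) = F₁/k + (M₀ − F₁/k)·e^(−kt).
F₁/k = 5.067/0.006482 = 781.76 t; kt = 0.006482 × 174 = 1.128, e^(−kt) = 0.3237.
M(174) = 781.76 + (1003 − 781.76) × 0.3237 = 781.76 + 71.63 = 853.38 t.

853 t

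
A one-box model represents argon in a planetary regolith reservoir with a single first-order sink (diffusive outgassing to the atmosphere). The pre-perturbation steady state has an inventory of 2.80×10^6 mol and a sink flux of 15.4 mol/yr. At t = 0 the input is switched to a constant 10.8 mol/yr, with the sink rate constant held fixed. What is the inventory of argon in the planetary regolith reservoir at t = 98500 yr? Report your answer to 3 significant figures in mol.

2.45×10^6 mol

τ = M₀/F₀ = 2.80×10^6/15.4 = 181800 yr; rate constant k = 1/τ.
New steady state M_∞ = F₁/k = F₁·τ = 10.8 × 181800 = 1.9636×10^6 mol.
M(t) = M_∞ + (M₀ − M_∞)·e^(−t/τ); t/τ = 98500/181800 = 0.5417, so e^(−t/τ) = 0.5817.
M(t) = 1.9636×10^6 + 836400 × 0.5817 = 2.4502×10^6 mol.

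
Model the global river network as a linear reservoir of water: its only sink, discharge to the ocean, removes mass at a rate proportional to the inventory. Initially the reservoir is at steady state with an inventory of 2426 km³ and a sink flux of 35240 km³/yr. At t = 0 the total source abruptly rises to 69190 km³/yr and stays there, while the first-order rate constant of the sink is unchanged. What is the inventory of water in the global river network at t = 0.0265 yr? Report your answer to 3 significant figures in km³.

3170 km³

τ = M₀/F₀ = 2426/35240 = 0.06884 yr; rate constant k = 1/τ.
New steady state M_∞ = F₁/k = F₁·τ = 69190 × 0.06884 = 4763.2 km³.
M(t) = M_∞ + (M₀ − M_∞)·e^(−t/τ); t/τ = 0.0265/0.06884 = 0.3849, so e^(−t/τ) = 0.6805.
M(t) = 4763.2 − 2337 × 0.6805 = 3172.8 km³.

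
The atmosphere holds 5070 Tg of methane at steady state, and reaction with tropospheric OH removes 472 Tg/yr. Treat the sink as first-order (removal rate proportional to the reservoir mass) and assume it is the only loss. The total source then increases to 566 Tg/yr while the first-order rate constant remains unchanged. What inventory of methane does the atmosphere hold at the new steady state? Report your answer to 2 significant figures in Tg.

Rate constant k = F/M = 472 / 5070 = 0.09310 yr⁻¹.
At the new steady state, source = k·M_new ⇒ M_new = 566 / 0.09310 = 6080 Tg.
(Equivalently M_new = M × F_new/F_old = 5070 × 566/472.)

6100 Tg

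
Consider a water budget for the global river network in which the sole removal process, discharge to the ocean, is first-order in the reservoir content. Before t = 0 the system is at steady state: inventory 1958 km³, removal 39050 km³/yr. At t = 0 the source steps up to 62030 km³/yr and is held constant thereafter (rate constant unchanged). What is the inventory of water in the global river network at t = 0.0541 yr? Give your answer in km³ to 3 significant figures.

2720 km³

Residence time τ = M₀/F₀ = 0.05014 yr. The eventual steady state is M_∞ = M₀·(F₁/F₀) = 1958 × 62030/39050 = 3110.2 km³.
The anomaly ΔM(t) = M(t) − M_∞ decays as ΔM₀·e^(−t/τ) with ΔM₀ = 1958 − 3110.2 = −1152 km³.
At t = 0.0541 yr, e^(−t/τ) = e^(−1.079) = 0.3399, so ΔM = −391.7 km³ and M = 3110.2 − 391.7 = 2718.5 km³.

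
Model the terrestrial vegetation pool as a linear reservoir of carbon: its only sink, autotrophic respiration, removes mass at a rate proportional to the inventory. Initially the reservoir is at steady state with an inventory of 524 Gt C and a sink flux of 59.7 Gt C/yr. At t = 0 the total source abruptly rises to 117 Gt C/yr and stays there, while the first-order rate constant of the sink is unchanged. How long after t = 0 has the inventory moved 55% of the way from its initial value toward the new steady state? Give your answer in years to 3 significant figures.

τ = M₀/F₀ = 524/59.7 = 8.777 yr.
The remaining gap fraction is e^(−t/τ); 55% covered ⇒ e^(−t/τ) = 0.450.
t = −τ ln(0.450) = 8.777 × 0.7985 = 7.009 yr.

7.01 yr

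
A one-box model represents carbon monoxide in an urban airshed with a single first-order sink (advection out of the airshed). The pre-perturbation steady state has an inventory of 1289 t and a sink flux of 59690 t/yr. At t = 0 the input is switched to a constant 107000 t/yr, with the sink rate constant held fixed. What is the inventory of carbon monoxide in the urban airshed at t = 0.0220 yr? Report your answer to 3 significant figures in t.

The sink rate constant is k = F₀/M₀ = 59690/1289 = 46.31 yr⁻¹.
Solving dM/dt = F₁ − kM with M(0) = M₀ gives M(t) = F₁/k + (M₀ − F₁/k)·e^(−kt).
F₁/k = 107000/46.31 = 2310.7 t; kt = 46.31 × 0.0220 = 1.019, e^(−kt) = 0.3610.
M(0.0220) = 2310.7 + (1289 − 2310.7) × 0.3610 = 2310.7 − 368.9 = 1941.8 t.

1940 t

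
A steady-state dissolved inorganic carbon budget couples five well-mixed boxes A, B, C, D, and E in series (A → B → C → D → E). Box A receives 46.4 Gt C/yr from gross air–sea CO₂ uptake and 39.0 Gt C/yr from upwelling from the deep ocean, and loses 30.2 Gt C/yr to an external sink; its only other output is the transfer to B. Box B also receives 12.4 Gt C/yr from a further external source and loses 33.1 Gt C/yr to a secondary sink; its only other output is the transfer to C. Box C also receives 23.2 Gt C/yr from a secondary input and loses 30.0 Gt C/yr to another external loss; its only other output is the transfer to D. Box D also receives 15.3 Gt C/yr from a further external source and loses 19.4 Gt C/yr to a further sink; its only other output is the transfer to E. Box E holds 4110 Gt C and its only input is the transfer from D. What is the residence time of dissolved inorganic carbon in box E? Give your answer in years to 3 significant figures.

Box A: F(A→B) = (46.4 + 39.0) − 30.2 = 55.200 Gt C/yr.
Box B: F(B→C) = (55.200 + 12.4) − 33.1 = 34.500 Gt C/yr.
Box C: F(C→D) = (34.500 + 23.2) − 30.0 = 27.700 Gt C/yr.
Box D: F(D→E) = (27.700 + 15.3) − 19.4 = 23.600 Gt C/yr.
Box E throughput = its input = 23.600 Gt C/yr; τ = 4110 / 23.600 = 174.2 yr.

174 yr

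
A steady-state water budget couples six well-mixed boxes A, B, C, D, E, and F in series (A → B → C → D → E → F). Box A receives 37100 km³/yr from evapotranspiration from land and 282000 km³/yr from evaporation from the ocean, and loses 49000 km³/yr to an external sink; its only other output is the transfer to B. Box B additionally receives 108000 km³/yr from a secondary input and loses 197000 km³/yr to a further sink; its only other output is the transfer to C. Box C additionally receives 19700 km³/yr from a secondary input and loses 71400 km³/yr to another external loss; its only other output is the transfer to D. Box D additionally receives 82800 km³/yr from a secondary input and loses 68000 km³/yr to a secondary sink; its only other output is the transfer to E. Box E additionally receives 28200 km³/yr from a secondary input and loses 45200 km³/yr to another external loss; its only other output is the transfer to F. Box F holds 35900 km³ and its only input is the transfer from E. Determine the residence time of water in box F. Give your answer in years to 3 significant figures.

0.282 yr

Box A: F(A→B) = (37100 + 282000) − 49000 = 270100 km³/yr.
Box B: F(B→C) = (270100 + 108000) − 197000 = 181100 km³/yr.
Box C: F(C→D) = (181100 + 19700) − 71400 = 129400 km³/yr.
Box D: F(D→E) = (129400 + 82800) − 68000 = 144200 km³/yr.
Box E: F(E→F) = (144200 + 28200) − 45200 = 127200 km³/yr.
Box F throughput = its input = 127200 km³/yr; τ = 35900 / 127200 = 0.2822 yr.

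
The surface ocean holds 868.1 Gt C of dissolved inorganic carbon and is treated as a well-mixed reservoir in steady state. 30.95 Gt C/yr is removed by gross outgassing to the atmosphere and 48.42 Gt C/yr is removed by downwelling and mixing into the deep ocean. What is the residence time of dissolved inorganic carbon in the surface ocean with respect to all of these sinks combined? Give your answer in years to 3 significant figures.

10.9 yr

Total removal flux = 30.95 + 48.42 = 79.370 Gt C/yr.
τ = M / ΣF_out = 868.1 / 79.370 = 10.94 yr.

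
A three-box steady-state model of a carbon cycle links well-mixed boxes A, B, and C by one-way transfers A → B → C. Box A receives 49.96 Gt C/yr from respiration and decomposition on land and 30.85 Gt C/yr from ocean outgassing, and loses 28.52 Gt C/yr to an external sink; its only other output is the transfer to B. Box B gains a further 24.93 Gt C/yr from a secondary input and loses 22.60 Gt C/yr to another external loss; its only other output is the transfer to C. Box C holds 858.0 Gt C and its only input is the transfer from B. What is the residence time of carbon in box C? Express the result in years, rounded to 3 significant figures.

Box A: F(A→B) = (49.96 + 30.85) − 28.52 = 52.290 Gt C/yr.
Box B: F(B→C) = (52.290 + 24.93) − 22.60 = 54.620 Gt C/yr.
Box C throughput = its input = 54.620 Gt C/yr; τ = 858.0 / 54.620 = 15.71 yr.

15.7 yr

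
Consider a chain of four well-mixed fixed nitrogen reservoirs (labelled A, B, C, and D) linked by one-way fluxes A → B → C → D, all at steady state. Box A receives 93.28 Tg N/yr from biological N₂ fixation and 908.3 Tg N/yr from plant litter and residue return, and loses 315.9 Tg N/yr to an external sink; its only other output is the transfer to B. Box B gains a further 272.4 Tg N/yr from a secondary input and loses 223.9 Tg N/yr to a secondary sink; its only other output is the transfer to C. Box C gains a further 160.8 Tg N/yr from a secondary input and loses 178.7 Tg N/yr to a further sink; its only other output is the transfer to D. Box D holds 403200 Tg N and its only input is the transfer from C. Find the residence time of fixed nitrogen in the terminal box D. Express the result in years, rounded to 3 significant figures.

563 yr

Box A: F(A→B) = (93.28 + 908.3) − 315.9 = 685.68 Tg N/yr.
Box B: F(B→C) = (685.68 + 272.4) − 223.9 = 734.18 Tg N/yr.
Box C: F(C→D) = (734.18 + 160.8) − 178.7 = 716.28 Tg N/yr.
Box D throughput = its input = 716.28 Tg N/yr; τ = 403200 / 716.28 = 562.9 yr.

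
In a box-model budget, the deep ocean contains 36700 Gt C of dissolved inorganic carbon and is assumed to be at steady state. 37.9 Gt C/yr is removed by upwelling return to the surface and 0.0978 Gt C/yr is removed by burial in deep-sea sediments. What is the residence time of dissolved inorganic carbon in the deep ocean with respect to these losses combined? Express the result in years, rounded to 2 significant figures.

Total removal = 37.90 + 0.09780 = 37.998 Gt C/yr.
τ = M / ΣF_out = 36700 / 37.998 = 965.8 yr.

970 yr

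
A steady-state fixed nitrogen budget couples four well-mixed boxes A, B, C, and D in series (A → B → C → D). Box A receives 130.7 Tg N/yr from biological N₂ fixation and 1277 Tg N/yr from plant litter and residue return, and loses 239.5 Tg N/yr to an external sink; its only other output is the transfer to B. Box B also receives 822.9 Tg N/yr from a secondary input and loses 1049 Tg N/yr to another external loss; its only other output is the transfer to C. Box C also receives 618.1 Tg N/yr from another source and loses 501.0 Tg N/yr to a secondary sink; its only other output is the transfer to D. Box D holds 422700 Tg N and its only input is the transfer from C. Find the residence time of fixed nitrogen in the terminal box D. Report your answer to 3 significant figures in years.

399 yr

Box A: F(A→B) = (130.7 + 1277) − 239.5 = 1168.2 Tg N/yr.
Box B: F(B→C) = (1168.2 + 822.9) − 1049 = 942.10 Tg N/yr.
Box C: F(C→D) = (942.10 + 618.1) − 501.0 = 1059.2 Tg N/yr.
Box D throughput = its input = 1059.2 Tg N/yr; τ = 422700 / 1059.2 = 399.1 yr.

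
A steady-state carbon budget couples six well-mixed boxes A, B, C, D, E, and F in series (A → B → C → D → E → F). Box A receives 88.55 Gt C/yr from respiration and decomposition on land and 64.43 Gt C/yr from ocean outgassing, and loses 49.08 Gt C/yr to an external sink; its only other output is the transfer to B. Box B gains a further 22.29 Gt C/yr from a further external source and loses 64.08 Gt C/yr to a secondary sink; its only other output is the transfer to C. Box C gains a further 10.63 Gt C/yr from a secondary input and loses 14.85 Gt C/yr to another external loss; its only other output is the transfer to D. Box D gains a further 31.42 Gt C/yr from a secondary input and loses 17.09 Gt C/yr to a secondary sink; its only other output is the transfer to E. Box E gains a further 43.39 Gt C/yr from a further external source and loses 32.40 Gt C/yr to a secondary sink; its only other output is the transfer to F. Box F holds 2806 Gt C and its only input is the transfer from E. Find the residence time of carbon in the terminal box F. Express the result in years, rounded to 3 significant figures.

Box A: F(A→B) = (88.55 + 64.43) − 49.08 = 103.90 Gt C/yr.
Box B: F(B→C) = (103.90 + 22.29) − 64.08 = 62.110 Gt C/yr.
Box C: F(C→D) = (62.110 + 10.63) − 14.85 = 57.890 Gt C/yr.
Box D: F(D→E) = (57.890 + 31.42) − 17.09 = 72.220 Gt C/yr.
Box E: F(E→F) = (72.220 + 43.39) − 32.40 = 83.210 Gt C/yr.
Box F throughput = its input = 83.210 Gt C/yr; τ = 2806 / 83.210 = 33.72 yr.

33.7 yr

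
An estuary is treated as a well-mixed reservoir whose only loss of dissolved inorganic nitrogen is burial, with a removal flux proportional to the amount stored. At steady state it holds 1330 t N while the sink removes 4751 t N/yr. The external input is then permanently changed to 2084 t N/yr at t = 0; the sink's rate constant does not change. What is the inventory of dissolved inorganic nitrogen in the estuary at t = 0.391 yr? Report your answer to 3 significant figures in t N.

768 t N

τ = M₀/F₀ = 1330/4751 = 0.2799 yr; rate constant k = 1/τ.
New steady state M_∞ = F₁/k = F₁·τ = 2084 × 0.2799 = 583.40 t N.
M(t) = M_∞ + (M₀ − M_∞)·e^(−t/τ); t/τ = 0.391/0.2799 = 1.397, so e^(−t/τ) = 0.2474.
M(t) = 583.40 + 746.6 × 0.2474 = 768.11 t N.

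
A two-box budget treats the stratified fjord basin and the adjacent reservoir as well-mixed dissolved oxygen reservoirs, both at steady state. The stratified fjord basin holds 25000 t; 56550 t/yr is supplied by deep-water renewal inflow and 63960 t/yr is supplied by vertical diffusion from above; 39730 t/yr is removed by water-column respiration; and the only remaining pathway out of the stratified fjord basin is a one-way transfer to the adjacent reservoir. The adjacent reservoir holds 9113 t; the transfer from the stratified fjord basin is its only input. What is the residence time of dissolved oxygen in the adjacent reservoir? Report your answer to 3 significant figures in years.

Balance the stratified fjord basin: ΣF_in = 56550 + 63960 = 120510 t/yr.
Transfer to the adjacent reservoir = ΣF_in − (39730) = 80780 t/yr.
At steady state the output of the adjacent reservoir equals its input, 80780 t/yr.
τ = M / F = 9113 / 80780 = 0.1128 yr.

0.113 yr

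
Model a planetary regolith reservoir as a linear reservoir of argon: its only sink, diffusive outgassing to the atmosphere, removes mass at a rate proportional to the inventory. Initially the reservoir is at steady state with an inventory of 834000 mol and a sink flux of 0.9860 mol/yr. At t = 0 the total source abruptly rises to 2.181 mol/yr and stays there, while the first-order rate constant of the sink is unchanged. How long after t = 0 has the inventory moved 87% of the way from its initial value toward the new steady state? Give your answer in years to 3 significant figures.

1.73×10^6 yr

τ = M₀/F₀ = 834000/0.9860 = 845800 yr.
The remaining gap fraction is e^(−t/τ); 87% covered ⇒ e^(−t/τ) = 0.130.
t = −τ ln(0.130) = 845800 × 2.040 = 1.726×10^6 yr.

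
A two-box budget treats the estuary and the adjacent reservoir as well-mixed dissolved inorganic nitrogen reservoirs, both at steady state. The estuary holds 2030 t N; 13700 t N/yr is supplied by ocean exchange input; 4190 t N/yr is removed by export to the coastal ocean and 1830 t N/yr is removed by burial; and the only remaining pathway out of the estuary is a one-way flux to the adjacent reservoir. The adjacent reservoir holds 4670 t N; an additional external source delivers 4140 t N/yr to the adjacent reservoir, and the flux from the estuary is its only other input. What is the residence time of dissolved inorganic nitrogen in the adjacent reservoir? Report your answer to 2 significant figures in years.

Balance the estuary: ΣF_in = 13700 t N/yr.
Flux to the adjacent reservoir = ΣF_in − (4190 + 1830) = 7680.0 t N/yr.
Total input to the adjacent reservoir = 7680.0 + 4140 = 11820 t N/yr; at steady state this equals its total output.
τ = M / F = 4670 / 11820 = 0.3951 yr.

0.40 yr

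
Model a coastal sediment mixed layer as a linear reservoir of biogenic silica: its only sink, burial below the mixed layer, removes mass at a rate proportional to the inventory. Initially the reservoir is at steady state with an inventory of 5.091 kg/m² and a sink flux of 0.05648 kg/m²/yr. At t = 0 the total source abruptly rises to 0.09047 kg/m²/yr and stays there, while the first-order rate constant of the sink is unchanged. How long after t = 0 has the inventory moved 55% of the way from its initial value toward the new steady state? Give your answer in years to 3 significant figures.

τ = M₀/F₀ = 5.091/0.05648 = 90.14 yr.
The remaining gap fraction is e^(−t/τ); 55% covered ⇒ e^(−t/τ) = 0.450.
t = −τ ln(0.450) = 90.14 × 0.7985 = 71.98 yr.

72.0 yr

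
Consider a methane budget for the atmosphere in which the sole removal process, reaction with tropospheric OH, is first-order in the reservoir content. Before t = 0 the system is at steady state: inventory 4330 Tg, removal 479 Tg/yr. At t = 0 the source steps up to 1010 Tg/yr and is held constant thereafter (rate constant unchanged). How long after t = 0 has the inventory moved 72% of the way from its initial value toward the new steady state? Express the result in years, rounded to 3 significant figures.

τ = M₀/F₀ = 4330/479 = 9.040 yr.
The remaining gap fraction is e^(−t/τ); 72% covered ⇒ e^(−t/τ) = 0.280.
t = −τ ln(0.280) = 9.040 × 1.273 = 11.51 yr.

11.5 yr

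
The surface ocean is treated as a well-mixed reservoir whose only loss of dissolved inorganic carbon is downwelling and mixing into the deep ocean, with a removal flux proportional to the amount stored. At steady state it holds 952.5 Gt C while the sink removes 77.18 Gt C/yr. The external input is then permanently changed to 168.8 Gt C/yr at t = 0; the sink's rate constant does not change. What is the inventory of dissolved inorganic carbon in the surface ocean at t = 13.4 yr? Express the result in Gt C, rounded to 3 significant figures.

Residence time τ = M₀/F₀ = 12.34 yr. The eventual steady state is M_∞ = M₀·(F₁/F₀) = 952.5 × 168.8/77.18 = 2083.2 Gt C.
The anomaly ΔM(t) = M(t) − M_∞ decays as ΔM₀·e^(−t/τ) with ΔM₀ = 952.5 − 2083.2 = −1131 Gt C.
At t = 13.4 yr, e^(−t/τ) = e^(−1.086) = 0.3376, so ΔM = −381.8 Gt C and M = 2083.2 − 381.8 = 1701.4 Gt C.

1700 Gt C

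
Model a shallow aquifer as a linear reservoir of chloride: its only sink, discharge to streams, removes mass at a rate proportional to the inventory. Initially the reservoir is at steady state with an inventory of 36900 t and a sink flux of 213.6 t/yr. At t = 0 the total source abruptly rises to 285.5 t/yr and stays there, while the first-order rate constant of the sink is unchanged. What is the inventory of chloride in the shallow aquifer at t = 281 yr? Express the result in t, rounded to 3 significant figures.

The sink rate constant is k = F₀/M₀ = 213.6/36900 = 0.005789 yr⁻¹.
Solving dM/dt = F₁ − kM with M(0) = M₀ gives M(t) = F₁/k + (M₀ − F₁/k)·e^(−kt).
F₁/k = 285.5/0.005789 = 49321 t; kt = 0.005789 × 281 = 1.627, e^(−kt) = 0.1966.
M(281) = 49321 + (36900 − 49321) × 0.1966 = 49321 − 2442 = 46879 t.

46900 t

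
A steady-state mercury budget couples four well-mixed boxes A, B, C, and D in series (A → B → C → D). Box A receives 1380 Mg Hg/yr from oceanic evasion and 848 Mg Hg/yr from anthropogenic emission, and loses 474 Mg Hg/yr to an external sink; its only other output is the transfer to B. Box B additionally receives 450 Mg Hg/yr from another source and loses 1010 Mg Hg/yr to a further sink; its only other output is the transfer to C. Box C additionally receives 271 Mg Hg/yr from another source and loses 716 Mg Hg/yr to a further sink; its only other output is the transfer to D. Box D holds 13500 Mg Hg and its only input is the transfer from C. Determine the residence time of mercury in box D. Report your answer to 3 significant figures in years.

Box A: F(A→B) = (1380 + 848) − 474 = 1754.0 Mg Hg/yr.
Box B: F(B→C) = (1754.0 + 450) − 1010 = 1194.0 Mg Hg/yr.
Box C: F(C→D) = (1194.0 + 271) − 716 = 749.00 Mg Hg/yr.
Box D throughput = its input = 749.00 Mg Hg/yr; τ = 13500 / 749.00 = 18.02 yr.

18.0 yr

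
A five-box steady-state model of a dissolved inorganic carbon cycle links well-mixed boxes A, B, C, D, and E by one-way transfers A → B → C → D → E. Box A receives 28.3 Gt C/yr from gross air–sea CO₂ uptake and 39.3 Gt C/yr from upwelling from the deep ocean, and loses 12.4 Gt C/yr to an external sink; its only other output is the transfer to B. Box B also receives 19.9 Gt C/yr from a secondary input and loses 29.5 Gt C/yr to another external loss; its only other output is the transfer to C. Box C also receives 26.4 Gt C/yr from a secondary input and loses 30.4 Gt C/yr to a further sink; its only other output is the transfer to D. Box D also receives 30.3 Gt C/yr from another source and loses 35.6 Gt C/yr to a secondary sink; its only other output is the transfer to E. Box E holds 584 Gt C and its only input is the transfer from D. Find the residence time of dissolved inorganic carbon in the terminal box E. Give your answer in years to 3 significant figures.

Box A: F(A→B) = (28.3 + 39.3) − 12.4 = 55.200 Gt C/yr.
Box B: F(B→C) = (55.200 + 19.9) − 29.5 = 45.600 Gt C/yr.
Box C: F(C→D) = (45.600 + 26.4) − 30.4 = 41.600 Gt C/yr.
Box D: F(D→E) = (41.600 + 30.3) − 35.6 = 36.300 Gt C/yr.
Box E throughput = its input = 36.300 Gt C/yr; τ = 584 / 36.300 = 16.09 yr.

16.1 yr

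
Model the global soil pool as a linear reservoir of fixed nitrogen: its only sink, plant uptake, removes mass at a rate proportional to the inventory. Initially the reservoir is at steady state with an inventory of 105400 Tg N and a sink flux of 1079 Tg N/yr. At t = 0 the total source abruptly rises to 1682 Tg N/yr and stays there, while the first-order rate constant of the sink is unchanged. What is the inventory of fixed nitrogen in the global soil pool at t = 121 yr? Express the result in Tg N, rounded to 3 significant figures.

147000 Tg N

τ = M₀/F₀ = 105400/1079 = 97.68 yr; rate constant k = 1/τ.
New steady state M_∞ = F₁/k = F₁·τ = 1682 × 97.68 = 164300 Tg N.
M(t) = M_∞ + (M₀ − M_∞)·e^(−t/τ); t/τ = 121/97.68 = 1.239, so e^(−t/τ) = 0.2898.
M(t) = 164300 − 58900 × 0.2898 = 147240 Tg N.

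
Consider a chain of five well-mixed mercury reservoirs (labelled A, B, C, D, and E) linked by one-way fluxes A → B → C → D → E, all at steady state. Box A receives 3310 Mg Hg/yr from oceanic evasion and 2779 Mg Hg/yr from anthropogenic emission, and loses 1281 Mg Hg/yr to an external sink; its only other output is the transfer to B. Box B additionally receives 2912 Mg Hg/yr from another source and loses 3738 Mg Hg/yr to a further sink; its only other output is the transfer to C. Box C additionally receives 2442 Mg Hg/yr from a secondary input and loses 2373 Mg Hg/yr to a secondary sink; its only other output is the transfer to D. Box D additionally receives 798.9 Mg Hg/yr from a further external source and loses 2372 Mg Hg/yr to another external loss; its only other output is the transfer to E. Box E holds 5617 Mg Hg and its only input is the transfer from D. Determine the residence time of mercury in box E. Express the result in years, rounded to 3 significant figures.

Box A: F(A→B) = (3310 + 2779) − 1281 = 4808.0 Mg Hg/yr.
Box B: F(B→C) = (4808.0 + 2912) − 3738 = 3982.0 Mg Hg/yr.
Box C: F(C→D) = (3982.0 + 2442) − 2373 = 4051.0 Mg Hg/yr.
Box D: F(D→E) = (4051.0 + 798.9) − 2372 = 2477.9 Mg Hg/yr.
Box E throughput = its input = 2477.9 Mg Hg/yr; τ = 5617 / 2477.9 = 2.267 yr.

2.27 yr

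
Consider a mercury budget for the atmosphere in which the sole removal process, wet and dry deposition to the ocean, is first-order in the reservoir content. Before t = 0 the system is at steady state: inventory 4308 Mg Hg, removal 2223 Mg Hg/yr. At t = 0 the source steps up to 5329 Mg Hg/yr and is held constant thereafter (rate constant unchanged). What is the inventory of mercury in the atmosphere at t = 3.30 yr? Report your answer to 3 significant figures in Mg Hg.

τ = M₀/F₀ = 4308/2223 = 1.938 yr; rate constant k = 1/τ.
New steady state M_∞ = F₁/k = F₁·τ = 5329 × 1.938 = 10327 Mg Hg.
M(t) = M_∞ + (M₀ − M_∞)·e^(−t/τ); t/τ = 3.30/1.938 = 1.703, so e^(−t/τ) = 0.1822.
M(t) = 10327 − 6019 × 0.1822 = 9230.7 Mg Hg.

9230 Mg Hg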